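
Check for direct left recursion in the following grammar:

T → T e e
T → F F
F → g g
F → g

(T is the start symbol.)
Yes, T is left-recursive

Direct left recursion occurs when N → N α for some non-terminal N (the right-hand side begins with the left-hand side itself).

T → T e e: LEFT RECURSIVE (starts with T)
T → F F: starts with F
F → g g: starts with g
F → g: starts with g

The grammar has direct left recursion on: T.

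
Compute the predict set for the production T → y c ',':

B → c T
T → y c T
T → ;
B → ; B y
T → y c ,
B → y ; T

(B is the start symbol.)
PREDICT(T → y c ',') = (FIRST(RHS) \ {ε}) ∪ (FOLLOW(T) if ε ∈ FIRST(RHS), i.e. RHS ⇒* ε)
FIRST(y c ',') = { 'y' }
ε ∉ FIRST(y c ','), so FOLLOW(T) is not added.
PREDICT(T → y c ',') = { 'y' }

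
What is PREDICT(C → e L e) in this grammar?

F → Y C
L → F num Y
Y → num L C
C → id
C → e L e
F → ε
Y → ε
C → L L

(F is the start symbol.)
{ 'e' }

PREDICT(C → e L e) = (FIRST(RHS) \ {ε}) ∪ (FOLLOW(C) if ε ∈ FIRST(RHS), i.e. RHS ⇒* ε)
FIRST(e L e) = { 'e' }
ε ∉ FIRST(e L e), so FOLLOW(C) is not added.
PREDICT(C → e L e) = { 'e' }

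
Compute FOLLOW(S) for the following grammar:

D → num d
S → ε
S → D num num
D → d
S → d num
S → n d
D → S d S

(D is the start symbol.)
In D → S d S: S is followed by d S, add FIRST(d S) \ {ε} = { 'd' }
In D → S d S: S is at the end, add FOLLOW(D)

The FOLLOW sets referred to above (computed the same way, to a fixed point):
  FOLLOW(D) = { $, 'num' }

Taking the union: FOLLOW(S) = { $, 'd', 'num' }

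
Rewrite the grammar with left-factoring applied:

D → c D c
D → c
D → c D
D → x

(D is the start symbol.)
Left-factoring transforms A → αβ₁ | αβ₂ into A → αA' and A' → β₁ | β₂
(α is the longest common prefix among the alternatives). Repeat until
no nonterminal has two alternatives with a common prefix.

Round 1: D has alternatives sharing prefix 'c'. Introduce D': D → c D'
  Add: D' → D c
  Add: D' → ε
  Add: D' → D

Round 2: D' has alternatives sharing prefix 'D'. Introduce D'': D' → D D''
  Add: D'' → c
  Add: D'' → ε

No remaining common prefixes — done.

Resulting grammar:
D → c D'
D' → D D''
D'' → c
D'' → ε
D' → ε
D → x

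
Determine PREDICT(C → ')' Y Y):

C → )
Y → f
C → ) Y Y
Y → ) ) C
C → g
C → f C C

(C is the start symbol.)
{ ')' }

PREDICT(C → ')' Y Y) = (FIRST(RHS) \ {ε}) ∪ (FOLLOW(C) if ε ∈ FIRST(RHS), i.e. RHS ⇒* ε)
FIRST(')' Y Y) = { ')' }
ε ∉ FIRST(')' Y Y), so FOLLOW(C) is not added.
PREDICT(C → ')' Y Y) = { ')' }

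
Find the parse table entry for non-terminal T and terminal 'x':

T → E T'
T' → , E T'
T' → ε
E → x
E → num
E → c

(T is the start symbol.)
To find M[T, 'x'], we find productions for T where 'x' is in the predict set (PREDICT(N → α) = (FIRST(α) \ {ε}) ∪ (FOLLOW(N) if α ⇒* ε)).

Relevant sets:
  FIRST(E) = { 'c', 'num', 'x' }

T → E T': PREDICT = { 'c', 'num', 'x' }
  'x' is in predict set, so this production goes in M[T, 'x']

M[T, 'x'] = T → E T'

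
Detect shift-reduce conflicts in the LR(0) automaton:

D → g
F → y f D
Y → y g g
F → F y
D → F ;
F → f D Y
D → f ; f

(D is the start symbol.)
A shift-reduce conflict occurs when an LR(0) state has both:
  - a complete (reduce) item [A → α .] (dot at the end), and
  - a shift item [B → β . c γ] (dot before a terminal).

Augment with D' → D and build the canonical LR(0) collection (I0 = CLOSURE({[D' → . D]}), then GOTO on every symbol after a dot until no new states appear). It has 17 states:
  I0: { [D → . F ;], [D → . f ; f], [D → . g], [D' → . D], [F → . F y], [F → . f D Y], [F → . y f D] }  — shift
  I1: { [D' → D .] }  — accept
  I2: { [D → F . ;], [F → F . y] }  — shift
  I3: { [D → . F ;], [D → . f ; f], [D → . g], [D → f . ; f], [F → . F y], [F → . f D Y], [F → . y f D], [F → f . D Y] }  — shift
  I4: { [D → g .] }  — reduce
  I5: { [F → y . f D] }  — shift
  I6: { [D → . F ;], [D → . f ; f], [D → . g], [F → . F y], [F → . f D Y], [F → . y f D], [F → y f . D] }  — shift
  I7: { [F → y f D .] }  — reduce
  I8: { [D → f ; . f] }  — shift
  I9: { [F → f D . Y], [Y → . y g g] }  — shift
  I10: { [F → f D Y .] }  — reduce
  I11: { [Y → y . g g] }  — shift
  I12: { [Y → y g . g] }  — shift
  I13: { [Y → y g g .] }  — reduce
  I14: { [D → f ; f .] }  — reduce
  I15: { [D → F ; .] }  — reduce
  I16: { [F → F y .] }  — reduce

No state contains both a complete item and a shift item.

Answer: No shift-reduce conflicts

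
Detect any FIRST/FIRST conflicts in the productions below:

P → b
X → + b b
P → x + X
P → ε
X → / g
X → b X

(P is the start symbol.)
No FIRST/FIRST conflicts.

Productions for P:
  P → b: FIRST = { 'b' }
  P → x + X: FIRST = { 'x' }
  P → ε: FIRST = { ε }
Productions for X:
  X → + b b: FIRST = { '+' }
  X → / g: FIRST = { '/' }
  X → b X: FIRST = { 'b' }

All alternatives of each non-terminal have pairwise disjoint FIRST sets.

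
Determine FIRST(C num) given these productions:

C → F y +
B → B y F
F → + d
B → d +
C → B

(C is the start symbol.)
{ '+', 'd' }

FIRST sets of the non-terminals involved (from the grammar, by fixed-point iteration):
  FIRST(C) = { '+', 'd' }

To compute FIRST(C num), process the symbols left to right:
Symbol C is a non-terminal. Add FIRST(C) \ {ε} = { '+', 'd' }
C is not nullable (ε ∉ FIRST(C)), so stop here.
FIRST(C num) = { '+', 'd' }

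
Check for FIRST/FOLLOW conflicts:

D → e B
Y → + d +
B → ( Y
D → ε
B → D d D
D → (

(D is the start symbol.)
No FIRST/FOLLOW conflicts.

Nullable non-terminals: D.

D: nullable alternative(s) D → ε; FOLLOW(D) = { $, 'd' }
  D → e B: FIRST \ {ε} = { 'e' } — disjoint from FOLLOW(D)
  D → ε: FIRST \ {ε} = { } — this is the only nullable alternative, skip
  D → (: FIRST \ {ε} = { '(' } — disjoint from FOLLOW(D)

B, Y have no nullable alternative, so no FIRST/FOLLOW check is needed there.

No FIRST/FOLLOW conflicts found.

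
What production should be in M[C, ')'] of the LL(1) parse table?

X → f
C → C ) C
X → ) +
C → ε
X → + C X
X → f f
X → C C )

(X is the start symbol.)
C → C ) C, C → ε

To find M[C, ')'], we find productions for C where ')' is in the predict set (PREDICT(N → α) = (FIRST(α) \ {ε}) ∪ (FOLLOW(N) if α ⇒* ε)).

Relevant sets:
  FIRST(C) = { ')', ε }
  FOLLOW(C) = { ')', '+', 'f' }

C → C ) C: PREDICT = { ')' }
  ')' is in predict set, so this production goes in M[C, ')']
C → ε: PREDICT = { ')', '+', 'f' }
  ')' is in predict set, so this production goes in M[C, ')']

M[C, ')'] = C → C ) C, C → ε  (a multiply-defined cell — the grammar is not LL(1))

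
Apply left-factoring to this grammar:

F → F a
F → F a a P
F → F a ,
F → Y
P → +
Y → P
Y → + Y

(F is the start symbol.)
F → F a F'
F' → ε
F' → a P
F' → ,
F → Y
P → +
Y → P
Y → + Y

Left-factoring transforms A → αβ₁ | αβ₂ into A → αA' and A' → β₁ | β₂
(α is the longest common prefix among the alternatives). Repeat until
no nonterminal has two alternatives with a common prefix.

Round 1: F has alternatives sharing prefix 'F a'. Introduce F': F → F a F'
  Add: F' → ε
  Add: F' → a P
  Add: F' → ,

No remaining common prefixes — done.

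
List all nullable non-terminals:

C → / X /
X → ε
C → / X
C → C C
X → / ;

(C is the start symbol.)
ε-productions: X → ε
So X is immediately nullable.
No further non-terminal can be added: every production for the remaining non-terminals contains a terminal or a non-nullable non-terminal.
Nullable = { 'X' }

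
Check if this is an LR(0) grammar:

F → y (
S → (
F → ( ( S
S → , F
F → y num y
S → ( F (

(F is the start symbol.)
No. Shift-reduce conflict between [S → ( .] and [F → . ( ( S]

A grammar is LR(0) if no state in the canonical LR(0) collection has:
  - both a shift item (dot before a terminal) and a complete item (shift-reduce conflict), or
  - two or more complete items (reduce-reduce conflict; the accept item [F' → F .] counts as a complete item here).

Augment with F' → F and build the canonical LR(0) collection (I0 = CLOSURE({[F' → . F]}), then GOTO on every symbol after a dot until no new states appear). It has 14 states:
  I0: { [F → . ( ( S], [F → . y (], [F → . y num y], [F' → . F] }  — shift
  I1: { [F → ( . ( S] }  — shift
  I2: { [F' → F .] }  — accept
  I3: { [F → y . (], [F → y . num y] }  — shift
  I4: { [F → y ( .] }  — reduce
  I5: { [F → y num . y] }  — shift
  I6: { [F → y num y .] }  — reduce
  I7: { [F → ( ( . S], [S → . ( F (], [S → . (], [S → . , F] }  — shift
  I8: { [F → . ( ( S], [F → . y (], [F → . y num y], [S → ( . F (], [S → ( .] }  — shift, reduce
  I9: { [F → . ( ( S], [F → . y (], [F → . y num y], [S → , . F] }  — shift
  I10: { [F → ( ( S .] }  — reduce
  I11: { [S → , F .] }  — reduce
  I12: { [S → ( F . (] }  — shift
  I13: { [S → ( F ( .] }  — reduce

Conflict in state I8:
  Shift-reduce conflict between [S → ( .] and [F → . ( ( S]
So the grammar is NOT LR(0).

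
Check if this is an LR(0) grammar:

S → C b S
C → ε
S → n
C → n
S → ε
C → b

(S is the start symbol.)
No. Shift-reduce conflict between [C → .] and [C → . b]

Augment with S' → S and build the canonical LR(0) collection (I0 = CLOSURE({[S' → . S]}), then GOTO on every symbol after a dot until no new states appear). It has 7 states:
  I0: { [C → . b], [C → . n], [C → .], [S → . C b S], [S → . n], [S → .], [S' → . S] }  — shift, 2 reduces
  I1: { [S → C . b S] }  — shift
  I2: { [S' → S .] }  — accept
  I3: { [C → b .] }  — reduce
  I4: { [C → n .], [S → n .] }  — 2 reduces
  I5: { [C → . b], [C → . n], [C → .], [S → . C b S], [S → . n], [S → .], [S → C b . S] }  — shift, 2 reduces
  I6: { [S → C b S .] }  — reduce

Conflict in state I0:
  Shift-reduce conflict between [C → .] and [C → . b]
So the grammar is NOT LR(0).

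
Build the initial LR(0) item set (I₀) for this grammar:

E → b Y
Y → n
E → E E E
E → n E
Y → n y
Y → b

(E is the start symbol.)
{ [E → . E E E], [E → . b Y], [E → . n E], [E' → . E] }

First, augment the grammar with E' → E
I₀ = CLOSURE({ [E' → . E] }):
  [E' → . E] has the dot before E: add [E → . b Y], [E → . E E E], [E → . n E]
No further items can be added.

I₀ = { [E → . E E E], [E → . b Y], [E → . n E], [E' → . E] }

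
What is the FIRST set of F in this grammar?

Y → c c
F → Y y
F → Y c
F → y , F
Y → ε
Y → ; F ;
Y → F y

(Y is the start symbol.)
{ ';', 'c', 'y' }

To compute FIRST(F), examine every production with F on the left-hand side, reading each right-hand side left to right until a non-nullable symbol is reached.

FIRST sets of the other non-terminals involved (by the same procedure, iterated to a fixed point):
  FIRST(Y) = { ';', 'c', 'y', ε }

From F → Y y:
  - Y is a non-terminal: add FIRST(Y) \ {ε} = { ';', 'c', 'y' }
    Y is nullable, so continue to the next symbol
  - y is a terminal: add 'y' and stop
From F → Y c:
  - Y is a non-terminal: add FIRST(Y) \ {ε} = { ';', 'c', 'y' }
    Y is nullable, so continue to the next symbol
  - c is a terminal: add 'c' and stop
From F → y , F:
  - y is a terminal: add 'y' and stop

Collecting: FIRST(F) = { ';', 'c', 'y' }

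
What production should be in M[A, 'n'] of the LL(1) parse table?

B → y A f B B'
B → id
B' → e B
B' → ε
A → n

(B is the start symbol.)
A → n

To find M[A, 'n'], we find productions for A where 'n' is in the predict set (PREDICT(N → α) = (FIRST(α) \ {ε}) ∪ (FOLLOW(N) if α ⇒* ε)).

A → n: PREDICT = { 'n' }
  'n' is in predict set, so this production goes in M[A, 'n']

M[A, 'n'] = A → n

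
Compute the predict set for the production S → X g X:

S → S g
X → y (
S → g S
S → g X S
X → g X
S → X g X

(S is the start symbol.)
PREDICT(S → X g X) = (FIRST(RHS) \ {ε}) ∪ (FOLLOW(S) if ε ∈ FIRST(RHS), i.e. RHS ⇒* ε)
FIRST(X) = { 'g', 'y' }
FIRST(X g X) = { 'g', 'y' }
ε ∉ FIRST(X g X), so FOLLOW(S) is not added.
PREDICT(S → X g X) = { 'g', 'y' }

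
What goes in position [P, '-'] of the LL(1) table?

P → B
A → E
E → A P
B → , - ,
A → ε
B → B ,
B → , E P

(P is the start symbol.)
Empty (error entry)

To find M[P, '-'], we find productions for P where '-' is in the predict set (PREDICT(N → α) = (FIRST(α) \ {ε}) ∪ (FOLLOW(N) if α ⇒* ε)).

Relevant sets:
  FIRST(B) = { ',' }

P → B: PREDICT = { ',' }

M[P, '-'] is empty (no production applies)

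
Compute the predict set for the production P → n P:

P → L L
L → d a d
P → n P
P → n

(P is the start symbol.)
{ 'n' }

PREDICT(P → n P) = (FIRST(RHS) \ {ε}) ∪ (FOLLOW(P) if ε ∈ FIRST(RHS), i.e. RHS ⇒* ε)
FIRST(n P) = { 'n' }
ε ∉ FIRST(n P), so FOLLOW(P) is not added.
PREDICT(P → n P) = { 'n' }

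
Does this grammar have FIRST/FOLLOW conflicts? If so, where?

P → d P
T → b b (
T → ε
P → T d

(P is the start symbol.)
A FIRST/FOLLOW conflict occurs when a non-terminal N has a nullable alternative N → β (β ⇒* ε) and another alternative N → α with FIRST(α) ∩ FOLLOW(N) ≠ ∅: on such a lookahead the parser cannot decide between expanding α and letting N vanish via β.

Nullable non-terminals: T.

T: nullable alternative(s) T → ε; FOLLOW(T) = { 'd' }
  T → b b (: FIRST \ {ε} = { 'b' } — disjoint from FOLLOW(T)
  T → ε: FIRST \ {ε} = { } — this is the only nullable alternative, skip

P has no nullable alternative, so no FIRST/FOLLOW check is needed there.

No FIRST/FOLLOW conflicts found.

Answer: No FIRST/FOLLOW conflicts.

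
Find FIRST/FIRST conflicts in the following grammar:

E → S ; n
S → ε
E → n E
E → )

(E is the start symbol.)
FIRST sets of the non-terminals at (or reachable through a nullable prefix from) the front of some alternative:
  FIRST(S) = { ε }

Productions for E:
  E → S ; n: FIRST = { ';' }
  E → n E: FIRST = { 'n' }
  E → ): FIRST = { ')' }
S has only one production, so no FIRST/FIRST conflict is possible there.

All alternatives of each non-terminal have pairwise disjoint FIRST sets.

Answer: No FIRST/FIRST conflicts.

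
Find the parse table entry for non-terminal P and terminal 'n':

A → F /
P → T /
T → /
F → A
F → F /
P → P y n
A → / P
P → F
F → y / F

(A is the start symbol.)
To find M[P, 'n'], we find productions for P where 'n' is in the predict set (PREDICT(N → α) = (FIRST(α) \ {ε}) ∪ (FOLLOW(N) if α ⇒* ε)).

Relevant sets:
  FIRST(T) = { '/' }
  FIRST(P) = { '/', 'y' }
  FIRST(F) = { '/', 'y' }

P → T /: PREDICT = { '/' }
P → P y n: PREDICT = { '/', 'y' }
P → F: PREDICT = { '/', 'y' }

M[P, 'n'] is empty (no production applies)

Answer: Empty (error entry)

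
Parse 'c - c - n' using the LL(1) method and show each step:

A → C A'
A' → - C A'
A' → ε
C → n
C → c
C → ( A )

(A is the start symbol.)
LL(1) parsing maintains a stack (initially the start symbol over $) and the input. At each step: if the stack top is a terminal, match it against the current input token; if it is a non-terminal N, replace it with the RHS of M[N, lookahead] (the unique production whose predict set contains the lookahead).

Stack is shown with the top on the left.

Stack     Input        Action
-----------------------------
A $       c - c - n $  output A → C A'
C A' $    c - c - n $  output C → c
c A' $    c - c - n $  match 'c'
A' $      - c - n $    output A' → - C A'
- C A' $  - c - n $    match '-'
C A' $    c - n $      output C → c
c A' $    c - n $      match 'c'
A' $      - n $        output A' → - C A'
- C A' $  - n $        match '-'
C A' $    n $          output C → n
n A' $    n $          match 'n'
A' $      $            output A' → ε
$         $            accept

The string is accepted.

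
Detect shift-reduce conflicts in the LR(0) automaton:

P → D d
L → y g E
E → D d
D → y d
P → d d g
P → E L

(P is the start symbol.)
No shift-reduce conflicts

Augment with P' → P and build the canonical LR(0) collection (I0 = CLOSURE({[P' → . P]}), then GOTO on every symbol after a dot until no new states appear). It has 16 states:
  I0: { [D → . y d], [E → . D d], [P → . D d], [P → . E L], [P → . d d g], [P' → . P] }  — shift
  I1: { [E → D . d], [P → D . d] }  — shift
  I2: { [L → . y g E], [P → E . L] }  — shift
  I3: { [P' → P .] }  — accept
  I4: { [P → d . d g] }  — shift
  I5: { [D → y . d] }  — shift
  I6: { [D → y d .] }  — reduce
  I7: { [P → d d . g] }  — shift
  I8: { [P → d d g .] }  — reduce
  I9: { [P → E L .] }  — reduce
  I10: { [L → y . g E] }  — shift
  I11: { [D → . y d], [E → . D d], [L → y g . E] }  — shift
  I12: { [E → D . d] }  — shift
  I13: { [L → y g E .] }  — reduce
  I14: { [E → D d .] }  — reduce
  I15: { [E → D d .], [P → D d .] }  — 2 reduces

No state contains both a complete item and a shift item.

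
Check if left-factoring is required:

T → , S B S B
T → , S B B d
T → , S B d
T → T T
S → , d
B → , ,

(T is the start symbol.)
Left-factoring is needed when two productions for the same non-terminal
share a common prefix on the right-hand side.

Productions for T:
  T → , S B S B
  T → , S B B d
  T → , S B d
  T → T T

Found common prefix ', S B' in productions for T

Answer: Yes, T has productions with common prefix ', S B'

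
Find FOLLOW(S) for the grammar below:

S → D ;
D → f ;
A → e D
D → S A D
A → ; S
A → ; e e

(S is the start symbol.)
S is the start symbol, so $ ∈ FOLLOW(S).
In D → S A D: S is followed by A D, add FIRST(A D) \ {ε} = { ';', 'e' }
In A → ; S: S is at the end, add FOLLOW(A)

The FOLLOW sets referred to above (computed the same way, to a fixed point):
  FOLLOW(A) = { 'f' }

Taking the union: FOLLOW(S) = { $, ';', 'e', 'f' }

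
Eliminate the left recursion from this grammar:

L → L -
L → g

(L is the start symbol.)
L → g L'
L' → - L'
L' → ε

L is directly left-recursive. The standard transformation for
  A → A α₁ | ... | A α_m | β₁ | ... | β_n
is
  A  → β₁ A' | ... | β_n A'
  A' → α₁ A' | ... | α_m A' | ε

L → g becomes L → g L'
L → L - becomes L' → - L'
Add L' → ε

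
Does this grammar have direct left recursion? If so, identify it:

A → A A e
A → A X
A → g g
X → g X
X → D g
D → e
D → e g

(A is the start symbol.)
Yes, A is left-recursive

Direct left recursion occurs when N → N α for some non-terminal N (the right-hand side begins with the left-hand side itself).

A → A A e: LEFT RECURSIVE (starts with A)
A → A X: LEFT RECURSIVE (starts with A)
A → g g: starts with g
X → g X: starts with g
X → D g: starts with D
D → e: starts with e
D → e g: starts with e

The grammar has direct left recursion on: A.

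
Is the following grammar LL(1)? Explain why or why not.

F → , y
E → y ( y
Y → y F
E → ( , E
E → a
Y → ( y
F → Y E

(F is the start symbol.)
Yes, the grammar is LL(1).

A grammar is LL(1) if for each non-terminal N with multiple productions, the predict sets of those productions are pairwise disjoint, where PREDICT(N → α) = (FIRST(α) \ {ε}) ∪ (FOLLOW(N) if α ⇒* ε).

Relevant sets:
  FIRST(Y) = { '(', 'y' }

For F:
  PREDICT(F → ',' y) = { ',' }
  PREDICT(F → Y E) = { '(', 'y' }
For E:
  PREDICT(E → y '(' y) = { 'y' }
  PREDICT(E → '(' ',' E) = { '(' }
  PREDICT(E → a) = { 'a' }
For Y:
  PREDICT(Y → y F) = { 'y' }
  PREDICT(Y → '(' y) = { '(' }

All predict sets are disjoint. The grammar IS LL(1).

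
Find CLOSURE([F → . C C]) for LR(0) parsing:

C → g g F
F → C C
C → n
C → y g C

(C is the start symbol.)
{ [C → . g g F], [C → . n], [C → . y g C], [F → . C C] }

Start with: [F → . C C]
  [F → . C C] has the dot before C: add [C → . g g F], [C → . n], [C → . y g C]
No further items can be added.

CLOSURE = { [C → . g g F], [C → . n], [C → . y g C], [F → . C C] }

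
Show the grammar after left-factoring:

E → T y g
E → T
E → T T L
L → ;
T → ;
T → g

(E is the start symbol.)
E → T E'
E' → y g
E' → ε
E' → T L
L → ;
T → ;
T → g

Left-factoring transforms A → αβ₁ | αβ₂ into A → αA' and A' → β₁ | β₂
(α is the longest common prefix among the alternatives). Repeat until
no nonterminal has two alternatives with a common prefix.

Round 1: E has alternatives sharing prefix 'T'. Introduce E': E → T E'
  Add: E' → y g
  Add: E' → ε
  Add: E' → T L

No remaining common prefixes — done.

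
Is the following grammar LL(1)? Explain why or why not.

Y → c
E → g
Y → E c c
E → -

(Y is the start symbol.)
A grammar is LL(1) if for each non-terminal N with multiple productions, the predict sets of those productions are pairwise disjoint, where PREDICT(N → α) = (FIRST(α) \ {ε}) ∪ (FOLLOW(N) if α ⇒* ε).

Relevant sets:
  FIRST(E) = { '-', 'g' }

For Y:
  PREDICT(Y → c) = { 'c' }
  PREDICT(Y → E c c) = { '-', 'g' }
For E:
  PREDICT(E → g) = { 'g' }
  PREDICT(E → '-') = { '-' }

All predict sets are disjoint. The grammar IS LL(1).

Answer: Yes, the grammar is LL(1).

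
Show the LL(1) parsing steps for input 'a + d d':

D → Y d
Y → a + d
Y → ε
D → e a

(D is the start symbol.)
LL(1) parsing maintains a stack (initially the start symbol over $) and the input. At each step: if the stack top is a terminal, match it against the current input token; if it is a non-terminal N, replace it with the RHS of M[N, lookahead] (the unique production whose predict set contains the lookahead).

Stack is shown with the top on the left.

Stack      Input      Action
----------------------------
D $        a + d d $  output D → Y d
Y d $      a + d d $  output Y → a + d
a + d d $  a + d d $  match 'a'
+ d d $    + d d $    match '+'
d d $      d d $      match 'd'
d $        d $        match 'd'
$          $          accept

The string is accepted.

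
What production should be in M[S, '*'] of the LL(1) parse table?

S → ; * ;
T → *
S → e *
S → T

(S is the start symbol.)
To find M[S, '*'], we find productions for S where '*' is in the predict set (PREDICT(N → α) = (FIRST(α) \ {ε}) ∪ (FOLLOW(N) if α ⇒* ε)).

Relevant sets:
  FIRST(T) = { '*' }

S → ; * ;: PREDICT = { ';' }
S → e *: PREDICT = { 'e' }
S → T: PREDICT = { '*' }
  '*' is in predict set, so this production goes in M[S, '*']

M[S, '*'] = S → T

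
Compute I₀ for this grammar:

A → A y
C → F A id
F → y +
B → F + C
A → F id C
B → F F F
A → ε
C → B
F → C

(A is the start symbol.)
First, augment the grammar with A' → A
I₀ = CLOSURE({ [A' → . A] }):
  [A' → . A] has the dot before A: add [A → . A y], [A → . F id C], [A → .]
  [A → . F id C] has the dot before F: add [F → . y +], [F → . C]
  [F → . C] has the dot before C: add [C → . F A id], [C → . B]
  [C → . B] has the dot before B: add [B → . F + C], [B → . F F F]
No further items can be added.

I₀ = { [A → . A y], [A → . F id C], [A → .], [A' → . A], [B → . F + C], [B → . F F F], [C → . B], [C → . F A id], [F → . C], [F → . y +] }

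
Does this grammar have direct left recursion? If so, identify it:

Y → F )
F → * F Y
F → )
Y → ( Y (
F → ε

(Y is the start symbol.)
No direct left recursion

Direct left recursion occurs when N → N α for some non-terminal N (the right-hand side begins with the left-hand side itself).

Y → F ): starts with F
F → * F Y: starts with '*'
F → ): starts with ')'
Y → ( Y (: starts with '('
F → ε: starts with ε

No direct left recursion found.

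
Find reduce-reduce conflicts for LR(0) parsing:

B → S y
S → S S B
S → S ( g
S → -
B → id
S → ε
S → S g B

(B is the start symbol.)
A reduce-reduce conflict occurs when an LR(0) state has two complete items [A → α .] and [B → β .] — both call for a reduction, and with no lookahead the parser cannot choose between them.

Augment with B' → B and build the canonical LR(0) collection (I0 = CLOSURE({[B' → . B]}), then GOTO on every symbol after a dot until no new states appear). It has 13 states:
  I0: { [B → . S y], [B → . id], [B' → . B], [S → . -], [S → . S ( g], [S → . S S B], [S → . S g B], [S → .] }  — shift, reduce
  I1: { [S → - .] }  — reduce
  I2: { [B' → B .] }  — accept
  I3: { [B → S . y], [S → . -], [S → . S ( g], [S → . S S B], [S → . S g B], [S → .], [S → S . ( g], [S → S . S B], [S → S . g B] }  — shift, reduce
  I4: { [B → id .] }  — reduce
  I5: { [S → S ( . g] }  — shift
  I6: { [B → . S y], [B → . id], [S → . -], [S → . S ( g], [S → . S S B], [S → . S g B], [S → .], [S → S . ( g], [S → S . S B], [S → S . g B], [S → S S . B] }  — shift, reduce
  I7: { [B → . S y], [B → . id], [S → . -], [S → . S ( g], [S → . S S B], [S → . S g B], [S → .], [S → S g . B] }  — shift, reduce
  I8: { [B → S y .] }  — reduce
  I9: { [S → S g B .] }  — reduce
  I10: { [S → S S B .] }  — reduce
  I11: { [B → . S y], [B → . id], [B → S . y], [S → . -], [S → . S ( g], [S → . S S B], [S → . S g B], [S → .], [S → S . ( g], [S → S . S B], [S → S . g B], [S → S S . B] }  — shift, reduce
  I12: { [S → S ( g .] }  — reduce

No state contains more than one complete item.

Answer: No reduce-reduce conflicts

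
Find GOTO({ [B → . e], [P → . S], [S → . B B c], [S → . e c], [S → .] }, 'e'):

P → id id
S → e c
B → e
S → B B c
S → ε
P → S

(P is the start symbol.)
{ [B → e .], [S → e . c] }

GOTO(I, 'e') = CLOSURE({ [A → αX.β] : [A → α.Xβ] ∈ I, X = 'e' })

Items with dot before 'e', with the dot advanced:
  [B → . e] → [B → e .]
  [S → . e c] → [S → e . c]
Closure adds nothing (no advanced item has the dot before a non-terminal).

GOTO = { [B → e .], [S → e . c] }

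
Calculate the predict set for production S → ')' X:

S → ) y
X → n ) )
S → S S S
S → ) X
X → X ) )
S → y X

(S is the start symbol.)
{ ')' }

PREDICT(S → ')' X) = (FIRST(RHS) \ {ε}) ∪ (FOLLOW(S) if ε ∈ FIRST(RHS), i.e. RHS ⇒* ε)
FIRST(')' X) = { ')' }
ε ∉ FIRST(')' X), so FOLLOW(S) is not added.
PREDICT(S → ')' X) = { ')' }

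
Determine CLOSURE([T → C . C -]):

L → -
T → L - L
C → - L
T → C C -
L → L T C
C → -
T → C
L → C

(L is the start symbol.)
{ [C → . - L], [C → . -], [T → C . C -] }

To compute CLOSURE, for each item [A → α.Bβ] where B is a non-terminal, add [B → .γ] for all productions B → γ; repeat for the newly added items until nothing changes.

Start with: [T → C . C -]
  [T → C . C -] has the dot before C: add [C → . - L], [C → . -]
No further items can be added.

CLOSURE = { [C → . - L], [C → . -], [T → C . C -] }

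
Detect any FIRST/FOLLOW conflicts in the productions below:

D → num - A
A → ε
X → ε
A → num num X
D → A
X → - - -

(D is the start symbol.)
A FIRST/FOLLOW conflict occurs when a non-terminal N has a nullable alternative N → β (β ⇒* ε) and another alternative N → α with FIRST(α) ∩ FOLLOW(N) ≠ ∅: on such a lookahead the parser cannot decide between expanding α and letting N vanish via β.

Nullable non-terminals: A, D, X.
FIRST sets used below: FIRST(A) = { 'num', ε }

A: nullable alternative(s) A → ε; FOLLOW(A) = { $ }
  A → ε: FIRST \ {ε} = { } — this is the only nullable alternative, skip
  A → num num X: FIRST \ {ε} = { 'num' } — disjoint from FOLLOW(A)

D: nullable alternative(s) D → A; FOLLOW(D) = { $ }
  D → num - A: FIRST \ {ε} = { 'num' } — disjoint from FOLLOW(D)
  D → A: FIRST \ {ε} = { 'num' } — this is the only nullable alternative, skip

X: nullable alternative(s) X → ε; FOLLOW(X) = { $ }
  X → ε: FIRST \ {ε} = { } — this is the only nullable alternative, skip
  X → - - -: FIRST \ {ε} = { '-' } — disjoint from FOLLOW(X)

No FIRST/FOLLOW conflicts found.

Answer: No FIRST/FOLLOW conflicts.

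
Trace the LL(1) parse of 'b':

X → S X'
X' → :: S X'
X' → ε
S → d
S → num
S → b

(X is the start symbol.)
LL(1) parsing maintains a stack (initially the start symbol over $) and the input. At each step: if the stack top is a terminal, match it against the current input token; if it is a non-terminal N, replace it with the RHS of M[N, lookahead] (the unique production whose predict set contains the lookahead).

Stack is shown with the top on the left.

Stack   Input  Action
---------------------
X $     b $    output X → S X'
S X' $  b $    output S → b
b X' $  b $    match 'b'
X' $    $      output X' → ε
$       $      accept

The string is accepted.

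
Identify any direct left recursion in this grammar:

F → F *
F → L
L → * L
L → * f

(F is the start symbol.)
F → F *: LEFT RECURSIVE (starts with F)
F → L: starts with L
L → * L: starts with '*'
L → * f: starts with '*'

The grammar has direct left recursion on: F.

Answer: Yes, F is left-recursive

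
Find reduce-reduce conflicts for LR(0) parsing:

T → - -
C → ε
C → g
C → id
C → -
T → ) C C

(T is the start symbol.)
No reduce-reduce conflicts

A reduce-reduce conflict occurs when an LR(0) state has two complete items [A → α .] and [B → β .] — both call for a reduction, and with no lookahead the parser cannot choose between them.

Augment with T' → T and build the canonical LR(0) collection (I0 = CLOSURE({[T' → . T]}), then GOTO on every symbol after a dot until no new states appear). It has 10 states:
  I0: { [T → . ) C C], [T → . - -], [T' → . T] }  — shift
  I1: { [C → . -], [C → . g], [C → . id], [C → .], [T → ) . C C] }  — shift, reduce
  I2: { [T → - . -] }  — shift
  I3: { [T' → T .] }  — accept
  I4: { [T → - - .] }  — reduce
  I5: { [C → - .] }  — reduce
  I6: { [C → . -], [C → . g], [C → . id], [C → .], [T → ) C . C] }  — shift, reduce
  I7: { [C → g .] }  — reduce
  I8: { [C → id .] }  — reduce
  I9: { [T → ) C C .] }  — reduce

No state contains more than one complete item.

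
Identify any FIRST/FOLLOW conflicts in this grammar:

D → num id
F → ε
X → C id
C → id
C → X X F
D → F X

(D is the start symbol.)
Nullable non-terminals: F.
F has a nullable alternative but only one production, so nothing to check.

C, D, X have no nullable alternative, so no FIRST/FOLLOW check is needed there.

No FIRST/FOLLOW conflicts found.

Answer: No FIRST/FOLLOW conflicts.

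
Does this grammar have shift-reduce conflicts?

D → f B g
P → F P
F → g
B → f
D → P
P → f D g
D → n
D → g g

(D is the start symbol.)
A shift-reduce conflict occurs when an LR(0) state has both:
  - a complete (reduce) item [A → α .] (dot at the end), and
  - a shift item [B → β . c γ] (dot before a terminal).

Augment with D' → D and build the canonical LR(0) collection (I0 = CLOSURE({[D' → . D]}), then GOTO on every symbol after a dot until no new states appear). It has 16 states:
  I0: { [D → . P], [D → . f B g], [D → . g g], [D → . n], [D' → . D], [F → . g], [P → . F P], [P → . f D g] }  — shift
  I1: { [D' → D .] }  — accept
  I2: { [F → . g], [P → . F P], [P → . f D g], [P → F . P] }  — shift
  I3: { [D → P .] }  — reduce
  I4: { [B → . f], [D → . P], [D → . f B g], [D → . g g], [D → . n], [D → f . B g], [F → . g], [P → . F P], [P → . f D g], [P → f . D g] }  — shift
  I5: { [D → g . g], [F → g .] }  — shift, reduce
  I6: { [D → n .] }  — reduce
  I7: { [D → g g .] }  — reduce
  I8: { [D → f B . g] }  — shift
  I9: { [P → f D . g] }  — shift
  I10: { [B → . f], [B → f .], [D → . P], [D → . f B g], [D → . g g], [D → . n], [D → f . B g], [F → . g], [P → . F P], [P → . f D g], [P → f . D g] }  — shift, reduce
  I11: { [P → f D g .] }  — reduce
  I12: { [D → f B g .] }  — reduce
  I13: { [P → F P .] }  — reduce
  I14: { [D → . P], [D → . f B g], [D → . g g], [D → . n], [F → . g], [P → . F P], [P → . f D g], [P → f . D g] }  — shift
  I15: { [F → g .] }  — reduce

I5 contains reduce item [F → g .] and shift item [D → g . g] — shift-reduce conflict.
I10 contains reduce item [B → f .] and shift items [B → . f], [D → . f B g], [D → . g g], [D → . n], [F → . g], [P → . f D g] — shift-reduce conflict.

Answer: Yes — I5: [F → g .] vs [D → g . g]; I10: [B → f .] vs [B → . f]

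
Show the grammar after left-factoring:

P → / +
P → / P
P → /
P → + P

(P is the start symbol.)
P → / P'
P' → +
P' → P
P' → ε
P → + P

Left-factoring transforms A → αβ₁ | αβ₂ into A → αA' and A' → β₁ | β₂
(α is the longest common prefix among the alternatives). Repeat until
no nonterminal has two alternatives with a common prefix.

Round 1: P has alternatives sharing prefix '/'. Introduce P': P → / P'
  Add: P' → +
  Add: P' → P
  Add: P' → ε

No remaining common prefixes — done.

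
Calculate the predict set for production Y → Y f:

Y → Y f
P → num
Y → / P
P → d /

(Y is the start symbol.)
{ '/' }

PREDICT(Y → Y f) = (FIRST(RHS) \ {ε}) ∪ (FOLLOW(Y) if ε ∈ FIRST(RHS), i.e. RHS ⇒* ε)
FIRST(Y) = { '/' }
FIRST(Y f) = { '/' }
ε ∉ FIRST(Y f), so FOLLOW(Y) is not added.
PREDICT(Y → Y f) = { '/' }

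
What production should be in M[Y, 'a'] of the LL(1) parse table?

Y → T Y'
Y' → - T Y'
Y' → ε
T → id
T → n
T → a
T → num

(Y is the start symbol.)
To find M[Y, 'a'], we find productions for Y where 'a' is in the predict set (PREDICT(N → α) = (FIRST(α) \ {ε}) ∪ (FOLLOW(N) if α ⇒* ε)).

Relevant sets:
  FIRST(T) = { 'a', 'id', 'n', 'num' }

Y → T Y': PREDICT = { 'a', 'id', 'n', 'num' }
  'a' is in predict set, so this production goes in M[Y, 'a']

M[Y, 'a'] = Y → T Y'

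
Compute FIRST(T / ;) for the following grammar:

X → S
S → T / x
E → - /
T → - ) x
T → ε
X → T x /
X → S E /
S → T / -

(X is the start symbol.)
FIRST sets of the non-terminals involved (from the grammar, by fixed-point iteration):
  FIRST(T) = { '-', ε }

To compute FIRST(T / ;), process the symbols left to right:
Symbol T is a non-terminal. Add FIRST(T) \ {ε} = { '-' }
T is nullable (ε ∈ FIRST(T)), continue to the next symbol.
Symbol / is a terminal. Add '/' and stop.
FIRST(T / ;) = { '-', '/' }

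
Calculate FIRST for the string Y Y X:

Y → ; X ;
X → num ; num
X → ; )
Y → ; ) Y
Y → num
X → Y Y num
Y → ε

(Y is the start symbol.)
{ ';', 'num' }

FIRST sets of the non-terminals involved (from the grammar, by fixed-point iteration):
  FIRST(Y) = { ';', 'num', ε }
  FIRST(X) = { ';', 'num' }

To compute FIRST(Y Y X), process the symbols left to right:
Symbol Y is a non-terminal. Add FIRST(Y) \ {ε} = { ';', 'num' }
Y is nullable (ε ∈ FIRST(Y)), continue to the next symbol.
Symbol Y is a non-terminal. Add FIRST(Y) \ {ε} = { ';', 'num' }
Y is nullable (ε ∈ FIRST(Y)), continue to the next symbol.
Symbol X is a non-terminal. Add FIRST(X) \ {ε} = { ';', 'num' }
X is not nullable (ε ∉ FIRST(X)), so stop here.
FIRST(Y Y X) = { ';', 'num' }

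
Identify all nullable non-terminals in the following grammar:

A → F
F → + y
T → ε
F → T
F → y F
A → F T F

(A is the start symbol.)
A non-terminal is nullable if it can derive ε (the empty string): either it has an ε-production, or it has a production whose right-hand side consists entirely of nullable non-terminals.

ε-productions: T → ε
So T is immediately nullable.
F → T: every symbol on the right is nullable, so F is nullable too.
A → F T F: every symbol on the right is nullable, so A is nullable too.
Every non-terminal is now nullable.
Nullable = { 'A', 'F', 'T' }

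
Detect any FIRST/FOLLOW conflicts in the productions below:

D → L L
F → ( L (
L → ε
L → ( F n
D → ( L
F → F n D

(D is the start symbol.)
Yes. L → '(' F n with FOLLOW(L) on { '(' }

Nullable non-terminals: D, L.
FIRST sets used below: FIRST(L) = { '(', ε }

D: nullable alternative(s) D → L L; FOLLOW(D) = { $, 'n' }
  D → L L: FIRST \ {ε} = { '(' } — this is the only nullable alternative, skip
  D → ( L: FIRST \ {ε} = { '(' } — disjoint from FOLLOW(D)

L: nullable alternative(s) L → ε; FOLLOW(L) = { $, '(', 'n' }
  L → ε: FIRST \ {ε} = { } — this is the only nullable alternative, skip
  L → ( F n: FIRST \ {ε} = { '(' } — overlaps FOLLOW(L) on { '(' }: CONFLICT

F has no nullable alternative, so no FIRST/FOLLOW check is needed there.

So the grammar has 1 FIRST/FOLLOW conflict (marked CONFLICT above).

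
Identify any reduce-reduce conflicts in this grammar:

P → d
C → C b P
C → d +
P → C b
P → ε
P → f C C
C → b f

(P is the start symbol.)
Yes — I15: [P → .] vs [P → C b .]

A reduce-reduce conflict occurs when an LR(0) state has two complete items [A → α .] and [B → β .] — both call for a reduction, and with no lookahead the parser cannot choose between them.

Augment with P' → P and build the canonical LR(0) collection (I0 = CLOSURE({[P' → . P]}), then GOTO on every symbol after a dot until no new states appear). It has 16 states:
  I0: { [C → . C b P], [C → . b f], [C → . d +], [P → . C b], [P → . d], [P → . f C C], [P → .], [P' → . P] }  — shift, reduce
  I1: { [C → C . b P], [P → C . b] }  — shift
  I2: { [P' → P .] }  — accept
  I3: { [C → b . f] }  — shift
  I4: { [C → d . +], [P → d .] }  — shift, reduce
  I5: { [C → . C b P], [C → . b f], [C → . d +], [P → f . C C] }  — shift
  I6: { [C → . C b P], [C → . b f], [C → . d +], [C → C . b P], [P → f C . C] }  — shift
  I7: { [C → d . +] }  — shift
  I8: { [C → d + .] }  — reduce
  I9: { [C → C . b P], [P → f C C .] }  — shift, reduce
  I10: { [C → . C b P], [C → . b f], [C → . d +], [C → C b . P], [C → b . f], [P → . C b], [P → . d], [P → . f C C], [P → .] }  — shift, reduce
  I11: { [C → C b P .] }  — reduce
  I12: { [C → . C b P], [C → . b f], [C → . d +], [C → b f .], [P → f . C C] }  — shift, reduce
  I13: { [C → . C b P], [C → . b f], [C → . d +], [C → C b . P], [P → . C b], [P → . d], [P → . f C C], [P → .] }  — shift, reduce
  I14: { [C → b f .] }  — reduce
  I15: { [C → . C b P], [C → . b f], [C → . d +], [C → C b . P], [P → . C b], [P → . d], [P → . f C C], [P → .], [P → C b .] }  — shift, 2 reduces

I15 contains complete items [P → .], [P → C b .] — reduce-reduce conflict.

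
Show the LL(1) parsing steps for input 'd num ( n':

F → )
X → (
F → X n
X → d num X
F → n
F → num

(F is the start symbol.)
LL(1) parsing maintains a stack (initially the start symbol over $) and the input. At each step: if the stack top is a terminal, match it against the current input token; if it is a non-terminal N, replace it with the RHS of M[N, lookahead] (the unique production whose predict set contains the lookahead).

Stack is shown with the top on the left.

Stack        Input        Action
--------------------------------
F $          d num ( n $  output F → X n
X n $        d num ( n $  output X → d num X
d num X n $  d num ( n $  match 'd'
num X n $    num ( n $    match 'num'
X n $        ( n $        output X → (
( n $        ( n $        match '('
n $          n $          match 'n'
$            $            accept

The string is accepted.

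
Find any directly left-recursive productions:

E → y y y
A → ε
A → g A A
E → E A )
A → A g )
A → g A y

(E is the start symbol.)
Direct left recursion occurs when N → N α for some non-terminal N (the right-hand side begins with the left-hand side itself).

E → y y y: starts with y
A → ε: starts with ε
A → g A A: starts with g
E → E A ): LEFT RECURSIVE (starts with E)
A → A g ): LEFT RECURSIVE (starts with A)
A → g A y: starts with g

The grammar has direct left recursion on: E, A.

Answer: Yes, E, A are left-recursive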